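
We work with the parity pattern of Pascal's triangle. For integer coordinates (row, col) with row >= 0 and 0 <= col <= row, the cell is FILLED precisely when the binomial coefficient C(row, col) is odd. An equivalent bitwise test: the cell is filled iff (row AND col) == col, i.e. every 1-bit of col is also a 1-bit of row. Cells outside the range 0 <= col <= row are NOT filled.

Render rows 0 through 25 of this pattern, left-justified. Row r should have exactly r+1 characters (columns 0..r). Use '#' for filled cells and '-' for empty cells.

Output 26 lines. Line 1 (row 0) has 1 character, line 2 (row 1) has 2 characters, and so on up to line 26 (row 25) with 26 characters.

r0=0: #
r1=1: ##
r2=10: #-#
r3=11: ####
r4=100: #---#
r5=101: ##--##
r6=110: #-#-#-#
r7=111: ########
r8=1000: #-------#
r9=1001: ##------##
r10=1010: #-#-----#-#
r11=1011: ####----####
r12=1100: #---#---#---#
r13=1101: ##--##--##--##
r14=1110: #-#-#-#-#-#-#-#
r15=1111: ################
r16=10000: #---------------#
r17=10001: ##--------------##
r18=10010: #-#-------------#-#
r19=10011: ####------------####
r20=10100: #---#-----------#---#
r21=10101: ##--##----------##--##
r22=10110: #-#-#-#---------#-#-#-#
r23=10111: ########--------########
r24=11000: #-------#-------#-------#
r25=11001: ##------##------##------##

Answer: #
##
#-#
####
#---#
##--##
#-#-#-#
########
#-------#
##------##
#-#-----#-#
####----####
#---#---#---#
##--##--##--##
#-#-#-#-#-#-#-#
################
#---------------#
##--------------##
#-#-------------#-#
####------------####
#---#-----------#---#
##--##----------##--##
#-#-#-#---------#-#-#-#
########--------########
#-------#-------#-------#
##------##------##------##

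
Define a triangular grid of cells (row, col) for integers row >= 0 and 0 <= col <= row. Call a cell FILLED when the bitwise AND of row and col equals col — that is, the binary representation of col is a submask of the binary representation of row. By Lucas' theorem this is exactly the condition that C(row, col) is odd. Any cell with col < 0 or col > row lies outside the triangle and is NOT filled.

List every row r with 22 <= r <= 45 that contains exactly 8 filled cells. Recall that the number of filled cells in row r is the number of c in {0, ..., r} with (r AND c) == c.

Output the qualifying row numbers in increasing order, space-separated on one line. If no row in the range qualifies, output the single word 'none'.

Row r has 2^popcount(r) filled cells, so we need popcount(r) = log2(8) = 3.
Scan r = 22..45 and keep those with exactly 3 one-bits:
r=22=10110 popcount=3 -> KEEP
r=23=10111 popcount=4 -> skip
r=24=11000 popcount=2 -> skip
r=25=11001 popcount=3 -> KEEP
r=26=11010 popcount=3 -> KEEP
r=27=11011 popcount=4 -> skip
r=28=11100 popcount=3 -> KEEP
r=29=11101 popcount=4 -> skip
r=30=11110 popcount=4 -> skip
r=31=11111 popcount=5 -> skip
r=32=100000 popcount=1 -> skip
r=33=100001 popcount=2 -> skip
r=34=100010 popcount=2 -> skip
r=35=100011 popcount=3 -> KEEP
r=36=100100 popcount=2 -> skip
r=37=100101 popcount=3 -> KEEP
r=38=100110 popcount=3 -> KEEP
r=39=100111 popcount=4 -> skip
r=40=101000 popcount=2 -> skip
r=41=101001 popcount=3 -> KEEP
r=42=101010 popcount=3 -> KEEP
r=43=101011 popcount=4 -> skip
r=44=101100 popcount=3 -> KEEP
r=45=101101 popcount=4 -> skip
Kept rows: 22 25 26 28 35 37 38 41 42 44

Answer: 22 25 26 28 35 37 38 41 42 44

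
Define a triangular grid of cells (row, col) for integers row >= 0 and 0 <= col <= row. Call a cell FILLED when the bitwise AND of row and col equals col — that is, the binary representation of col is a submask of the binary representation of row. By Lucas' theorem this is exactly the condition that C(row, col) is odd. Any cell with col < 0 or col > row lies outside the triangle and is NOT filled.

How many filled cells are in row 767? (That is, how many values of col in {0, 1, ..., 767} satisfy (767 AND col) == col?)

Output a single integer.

Answer: 512

Derivation:
767 in binary = 1011111111
popcount(767) = number of 1-bits in 1011111111 = 9
A col c satisfies (767 AND c) == c iff every set bit of c is also set in 767; each of the 9 set bits of 767 can independently be on or off in c.
count = 2^9 = 512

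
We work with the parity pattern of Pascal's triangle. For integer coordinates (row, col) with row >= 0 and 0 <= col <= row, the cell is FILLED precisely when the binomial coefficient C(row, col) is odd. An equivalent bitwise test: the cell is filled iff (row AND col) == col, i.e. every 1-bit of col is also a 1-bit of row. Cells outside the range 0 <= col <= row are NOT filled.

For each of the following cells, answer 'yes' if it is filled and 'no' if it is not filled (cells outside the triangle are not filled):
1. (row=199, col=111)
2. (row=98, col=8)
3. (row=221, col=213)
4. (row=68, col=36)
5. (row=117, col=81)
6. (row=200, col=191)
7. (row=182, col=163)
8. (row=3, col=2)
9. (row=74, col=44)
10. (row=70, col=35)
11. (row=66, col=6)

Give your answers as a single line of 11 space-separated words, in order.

Answer: no no yes no yes no no yes no no no

Derivation:
(199,111): row=0b11000111, col=0b1101111, row AND col = 0b1000111 = 71; 71 != 111 -> empty
(98,8): row=0b1100010, col=0b1000, row AND col = 0b0 = 0; 0 != 8 -> empty
(221,213): row=0b11011101, col=0b11010101, row AND col = 0b11010101 = 213; 213 == 213 -> filled
(68,36): row=0b1000100, col=0b100100, row AND col = 0b100 = 4; 4 != 36 -> empty
(117,81): row=0b1110101, col=0b1010001, row AND col = 0b1010001 = 81; 81 == 81 -> filled
(200,191): row=0b11001000, col=0b10111111, row AND col = 0b10001000 = 136; 136 != 191 -> empty
(182,163): row=0b10110110, col=0b10100011, row AND col = 0b10100010 = 162; 162 != 163 -> empty
(3,2): row=0b11, col=0b10, row AND col = 0b10 = 2; 2 == 2 -> filled
(74,44): row=0b1001010, col=0b101100, row AND col = 0b1000 = 8; 8 != 44 -> empty
(70,35): row=0b1000110, col=0b100011, row AND col = 0b10 = 2; 2 != 35 -> empty
(66,6): row=0b1000010, col=0b110, row AND col = 0b10 = 2; 2 != 6 -> empty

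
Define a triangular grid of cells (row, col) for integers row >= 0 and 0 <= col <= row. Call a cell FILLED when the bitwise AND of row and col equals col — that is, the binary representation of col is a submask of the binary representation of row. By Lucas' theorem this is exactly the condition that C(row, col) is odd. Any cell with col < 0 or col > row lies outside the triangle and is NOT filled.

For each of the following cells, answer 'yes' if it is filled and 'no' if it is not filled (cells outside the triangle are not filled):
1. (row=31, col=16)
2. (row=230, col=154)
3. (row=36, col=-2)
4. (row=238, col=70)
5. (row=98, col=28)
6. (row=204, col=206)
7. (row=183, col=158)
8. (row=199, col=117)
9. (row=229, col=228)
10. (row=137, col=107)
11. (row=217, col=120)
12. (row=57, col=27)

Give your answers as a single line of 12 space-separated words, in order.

Answer: yes no no yes no no no no yes no no no

Derivation:
(31,16): row=0b11111, col=0b10000, row AND col = 0b10000 = 16; 16 == 16 -> filled
(230,154): row=0b11100110, col=0b10011010, row AND col = 0b10000010 = 130; 130 != 154 -> empty
(36,-2): col outside [0, 36] -> not filled
(238,70): row=0b11101110, col=0b1000110, row AND col = 0b1000110 = 70; 70 == 70 -> filled
(98,28): row=0b1100010, col=0b11100, row AND col = 0b0 = 0; 0 != 28 -> empty
(204,206): col outside [0, 204] -> not filled
(183,158): row=0b10110111, col=0b10011110, row AND col = 0b10010110 = 150; 150 != 158 -> empty
(199,117): row=0b11000111, col=0b1110101, row AND col = 0b1000101 = 69; 69 != 117 -> empty
(229,228): row=0b11100101, col=0b11100100, row AND col = 0b11100100 = 228; 228 == 228 -> filled
(137,107): row=0b10001001, col=0b1101011, row AND col = 0b1001 = 9; 9 != 107 -> empty
(217,120): row=0b11011001, col=0b1111000, row AND col = 0b1011000 = 88; 88 != 120 -> empty
(57,27): row=0b111001, col=0b11011, row AND col = 0b11001 = 25; 25 != 27 -> empty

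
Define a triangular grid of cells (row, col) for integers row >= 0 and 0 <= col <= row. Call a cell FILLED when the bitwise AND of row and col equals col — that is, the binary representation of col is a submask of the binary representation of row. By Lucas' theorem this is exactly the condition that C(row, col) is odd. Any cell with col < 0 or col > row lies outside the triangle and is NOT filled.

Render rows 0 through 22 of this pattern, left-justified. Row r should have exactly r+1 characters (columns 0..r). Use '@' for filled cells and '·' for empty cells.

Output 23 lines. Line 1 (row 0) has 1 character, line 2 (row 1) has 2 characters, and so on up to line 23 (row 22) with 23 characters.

Answer: @
@@
@·@
@@@@
@···@
@@··@@
@·@·@·@
@@@@@@@@
@·······@
@@······@@
@·@·····@·@
@@@@····@@@@
@···@···@···@
@@··@@··@@··@@
@·@·@·@·@·@·@·@
@@@@@@@@@@@@@@@@
@···············@
@@··············@@
@·@·············@·@
@@@@············@@@@
@···@···········@···@
@@··@@··········@@··@@
@·@·@·@·········@·@·@·@

Derivation:
r0=0: @
r1=1: @@
r2=10: @·@
r3=11: @@@@
r4=100: @···@
r5=101: @@··@@
r6=110: @·@·@·@
r7=111: @@@@@@@@
r8=1000: @·······@
r9=1001: @@······@@
r10=1010: @·@·····@·@
r11=1011: @@@@····@@@@
r12=1100: @···@···@···@
r13=1101: @@··@@··@@··@@
r14=1110: @·@·@·@·@·@·@·@
r15=1111: @@@@@@@@@@@@@@@@
r16=10000: @···············@
r17=10001: @@··············@@
r18=10010: @·@·············@·@
r19=10011: @@@@············@@@@
r20=10100: @···@···········@···@
r21=10101: @@··@@··········@@··@@
r22=10110: @·@·@·@·········@·@·@·@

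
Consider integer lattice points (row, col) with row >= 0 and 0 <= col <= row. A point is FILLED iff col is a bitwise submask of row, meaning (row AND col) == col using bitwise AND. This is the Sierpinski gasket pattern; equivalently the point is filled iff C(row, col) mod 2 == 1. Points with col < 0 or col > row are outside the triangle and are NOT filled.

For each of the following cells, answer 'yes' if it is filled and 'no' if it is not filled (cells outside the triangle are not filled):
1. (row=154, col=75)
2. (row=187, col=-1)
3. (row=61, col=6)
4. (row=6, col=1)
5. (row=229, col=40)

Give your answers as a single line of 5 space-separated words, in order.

Answer: no no no no no

Derivation:
(154,75): row=0b10011010, col=0b1001011, row AND col = 0b1010 = 10; 10 != 75 -> empty
(187,-1): col outside [0, 187] -> not filled
(61,6): row=0b111101, col=0b110, row AND col = 0b100 = 4; 4 != 6 -> empty
(6,1): row=0b110, col=0b1, row AND col = 0b0 = 0; 0 != 1 -> empty
(229,40): row=0b11100101, col=0b101000, row AND col = 0b100000 = 32; 32 != 40 -> empty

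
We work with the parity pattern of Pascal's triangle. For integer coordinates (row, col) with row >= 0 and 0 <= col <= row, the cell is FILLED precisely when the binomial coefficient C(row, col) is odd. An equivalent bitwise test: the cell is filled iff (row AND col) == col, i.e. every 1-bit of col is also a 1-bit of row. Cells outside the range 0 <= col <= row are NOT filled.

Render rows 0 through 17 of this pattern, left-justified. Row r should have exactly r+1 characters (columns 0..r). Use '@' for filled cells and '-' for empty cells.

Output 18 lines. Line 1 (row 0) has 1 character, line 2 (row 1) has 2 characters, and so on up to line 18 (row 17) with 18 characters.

Answer: @
@@
@-@
@@@@
@---@
@@--@@
@-@-@-@
@@@@@@@@
@-------@
@@------@@
@-@-----@-@
@@@@----@@@@
@---@---@---@
@@--@@--@@--@@
@-@-@-@-@-@-@-@
@@@@@@@@@@@@@@@@
@---------------@
@@--------------@@

Derivation:
r0=0: @
r1=1: @@
r2=10: @-@
r3=11: @@@@
r4=100: @---@
r5=101: @@--@@
r6=110: @-@-@-@
r7=111: @@@@@@@@
r8=1000: @-------@
r9=1001: @@------@@
r10=1010: @-@-----@-@
r11=1011: @@@@----@@@@
r12=1100: @---@---@---@
r13=1101: @@--@@--@@--@@
r14=1110: @-@-@-@-@-@-@-@
r15=1111: @@@@@@@@@@@@@@@@
r16=10000: @---------------@
r17=10001: @@--------------@@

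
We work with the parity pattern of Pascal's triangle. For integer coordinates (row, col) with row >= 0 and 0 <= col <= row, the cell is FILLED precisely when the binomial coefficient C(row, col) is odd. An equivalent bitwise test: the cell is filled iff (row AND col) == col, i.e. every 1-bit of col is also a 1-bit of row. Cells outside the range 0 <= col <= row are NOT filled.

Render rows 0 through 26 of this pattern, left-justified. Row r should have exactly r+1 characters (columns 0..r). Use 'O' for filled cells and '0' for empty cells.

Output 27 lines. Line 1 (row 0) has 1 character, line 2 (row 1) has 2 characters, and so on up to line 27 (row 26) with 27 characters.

r0=0: O
r1=1: OO
r2=10: O0O
r3=11: OOOO
r4=100: O000O
r5=101: OO00OO
r6=110: O0O0O0O
r7=111: OOOOOOOO
r8=1000: O0000000O
r9=1001: OO000000OO
r10=1010: O0O00000O0O
r11=1011: OOOO0000OOOO
r12=1100: O000O000O000O
r13=1101: OO00OO00OO00OO
r14=1110: O0O0O0O0O0O0O0O
r15=1111: OOOOOOOOOOOOOOOO
r16=10000: O000000000000000O
r17=10001: OO00000000000000OO
r18=10010: O0O0000000000000O0O
r19=10011: OOOO000000000000OOOO
r20=10100: O000O00000000000O000O
r21=10101: OO00OO0000000000OO00OO
r22=10110: O0O0O0O000000000O0O0O0O
r23=10111: OOOOOOOO00000000OOOOOOOO
r24=11000: O0000000O0000000O0000000O
r25=11001: OO000000OO000000OO000000OO
r26=11010: O0O00000O0O00000O0O00000O0O

Answer: O
OO
O0O
OOOO
O000O
OO00OO
O0O0O0O
OOOOOOOO
O0000000O
OO000000OO
O0O00000O0O
OOOO0000OOOO
O000O000O000O
OO00OO00OO00OO
O0O0O0O0O0O0O0O
OOOOOOOOOOOOOOOO
O000000000000000O
OO00000000000000OO
O0O0000000000000O0O
OOOO000000000000OOOO
O000O00000000000O000O
OO00OO0000000000OO00OO
O0O0O0O000000000O0O0O0O
OOOOOOOO00000000OOOOOOOO
O0000000O0000000O0000000O
OO000000OO000000OO000000OO
O0O00000O0O00000O0O00000O0O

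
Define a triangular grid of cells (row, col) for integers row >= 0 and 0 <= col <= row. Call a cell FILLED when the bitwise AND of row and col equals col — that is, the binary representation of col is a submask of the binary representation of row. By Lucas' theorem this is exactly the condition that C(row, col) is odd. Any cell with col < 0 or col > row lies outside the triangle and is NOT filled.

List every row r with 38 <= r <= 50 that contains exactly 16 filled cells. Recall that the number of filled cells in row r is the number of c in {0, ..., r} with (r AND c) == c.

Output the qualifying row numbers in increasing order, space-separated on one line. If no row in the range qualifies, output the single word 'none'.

Row r has 2^popcount(r) filled cells, so we need popcount(r) = log2(16) = 4.
Scan r = 38..50 and keep those with exactly 4 one-bits:
r=38=100110 popcount=3 -> skip
r=39=100111 popcount=4 -> KEEP
r=40=101000 popcount=2 -> skip
r=41=101001 popcount=3 -> skip
r=42=101010 popcount=3 -> skip
r=43=101011 popcount=4 -> KEEP
r=44=101100 popcount=3 -> skip
r=45=101101 popcount=4 -> KEEP
r=46=101110 popcount=4 -> KEEP
r=47=101111 popcount=5 -> skip
r=48=110000 popcount=2 -> skip
r=49=110001 popcount=3 -> skip
r=50=110010 popcount=3 -> skip
Kept rows: 39 43 45 46

Answer: 39 43 45 46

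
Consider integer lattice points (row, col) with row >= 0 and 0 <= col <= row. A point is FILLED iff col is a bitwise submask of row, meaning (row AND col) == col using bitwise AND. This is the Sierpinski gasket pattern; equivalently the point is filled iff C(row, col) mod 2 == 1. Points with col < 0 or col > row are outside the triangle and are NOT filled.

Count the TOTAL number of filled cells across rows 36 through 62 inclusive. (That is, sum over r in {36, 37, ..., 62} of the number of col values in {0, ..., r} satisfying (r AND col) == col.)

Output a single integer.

r36=100100 pc2: +4 =4
r37=100101 pc3: +8 =12
r38=100110 pc3: +8 =20
r39=100111 pc4: +16 =36
r40=101000 pc2: +4 =40
r41=101001 pc3: +8 =48
r42=101010 pc3: +8 =56
r43=101011 pc4: +16 =72
r44=101100 pc3: +8 =80
r45=101101 pc4: +16 =96
r46=101110 pc4: +16 =112
r47=101111 pc5: +32 =144
r48=110000 pc2: +4 =148
r49=110001 pc3: +8 =156
r50=110010 pc3: +8 =164
r51=110011 pc4: +16 =180
r52=110100 pc3: +8 =188
r53=110101 pc4: +16 =204
r54=110110 pc4: +16 =220
r55=110111 pc5: +32 =252
r56=111000 pc3: +8 =260
r57=111001 pc4: +16 =276
r58=111010 pc4: +16 =292
r59=111011 pc5: +32 =324
r60=111100 pc4: +16 =340
r61=111101 pc5: +32 =372
r62=111110 pc5: +32 =404

Answer: 404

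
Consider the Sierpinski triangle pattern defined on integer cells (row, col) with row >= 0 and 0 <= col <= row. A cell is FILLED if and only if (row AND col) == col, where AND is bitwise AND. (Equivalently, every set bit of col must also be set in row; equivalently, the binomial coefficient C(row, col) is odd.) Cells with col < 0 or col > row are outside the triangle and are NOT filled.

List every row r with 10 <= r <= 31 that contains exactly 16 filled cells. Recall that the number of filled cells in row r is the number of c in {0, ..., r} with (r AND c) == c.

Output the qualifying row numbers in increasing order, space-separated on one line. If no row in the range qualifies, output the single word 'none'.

Row r has 2^popcount(r) filled cells, so we need popcount(r) = log2(16) = 4.
Scan r = 10..31 and keep those with exactly 4 one-bits:
r=10=1010 popcount=2 -> skip
r=11=1011 popcount=3 -> skip
r=12=1100 popcount=2 -> skip
r=13=1101 popcount=3 -> skip
r=14=1110 popcount=3 -> skip
r=15=1111 popcount=4 -> KEEP
r=16=10000 popcount=1 -> skip
r=17=10001 popcount=2 -> skip
r=18=10010 popcount=2 -> skip
r=19=10011 popcount=3 -> skip
r=20=10100 popcount=2 -> skip
r=21=10101 popcount=3 -> skip
r=22=10110 popcount=3 -> skip
r=23=10111 popcount=4 -> KEEP
r=24=11000 popcount=2 -> skip
r=25=11001 popcount=3 -> skip
r=26=11010 popcount=3 -> skip
r=27=11011 popcount=4 -> KEEP
r=28=11100 popcount=3 -> skip
r=29=11101 popcount=4 -> KEEP
r=30=11110 popcount=4 -> KEEP
r=31=11111 popcount=5 -> skip
Kept rows: 15 23 27 29 30

Answer: 15 23 27 29 30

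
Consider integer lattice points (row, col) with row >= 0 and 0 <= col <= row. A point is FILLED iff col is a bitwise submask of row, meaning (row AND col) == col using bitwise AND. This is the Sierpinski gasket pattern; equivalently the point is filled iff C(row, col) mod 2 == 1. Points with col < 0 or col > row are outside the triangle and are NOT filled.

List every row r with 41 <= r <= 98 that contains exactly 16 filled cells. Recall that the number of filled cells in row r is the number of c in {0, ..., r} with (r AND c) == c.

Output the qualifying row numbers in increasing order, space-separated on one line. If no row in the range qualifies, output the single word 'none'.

Answer: 43 45 46 51 53 54 57 58 60 71 75 77 78 83 85 86 89 90 92

Derivation:
Row r has 2^popcount(r) filled cells, so we need popcount(r) = log2(16) = 4.
Scan r = 41..98 and keep those with exactly 4 one-bits:
r=41=101001 popcount=3 -> skip
r=42=101010 popcount=3 -> skip
r=43=101011 popcount=4 -> KEEP
r=44=101100 popcount=3 -> skip
r=45=101101 popcount=4 -> KEEP
r=46=101110 popcount=4 -> KEEP
r=47=101111 popcount=5 -> skip
r=48=110000 popcount=2 -> skip
r=49=110001 popcount=3 -> skip
r=50=110010 popcount=3 -> skip
r=51=110011 popcount=4 -> KEEP
r=52=110100 popcount=3 -> skip
r=53=110101 popcount=4 -> KEEP
r=54=110110 popcount=4 -> KEEP
r=55=110111 popcount=5 -> skip
r=56=111000 popcount=3 -> skip
r=57=111001 popcount=4 -> KEEP
r=58=111010 popcount=4 -> KEEP
r=59=111011 popcount=5 -> skip
r=60=111100 popcount=4 -> KEEP
r=61=111101 popcount=5 -> skip
r=62=111110 popcount=5 -> skip
r=63=111111 popcount=6 -> skip
r=64=1000000 popcount=1 -> skip
r=65=1000001 popcount=2 -> skip
r=66=1000010 popcount=2 -> skip
r=67=1000011 popcount=3 -> skip
r=68=1000100 popcount=2 -> skip
r=69=1000101 popcount=3 -> skip
r=70=1000110 popcount=3 -> skip
r=71=1000111 popcount=4 -> KEEP
r=72=1001000 popcount=2 -> skip
r=73=1001001 popcount=3 -> skip
r=74=1001010 popcount=3 -> skip
r=75=1001011 popcount=4 -> KEEP
r=76=1001100 popcount=3 -> skip
r=77=1001101 popcount=4 -> KEEP
r=78=1001110 popcount=4 -> KEEP
r=79=1001111 popcount=5 -> skip
r=80=1010000 popcount=2 -> skip
r=81=1010001 popcount=3 -> skip
r=82=1010010 popcount=3 -> skip
r=83=1010011 popcount=4 -> KEEP
r=84=1010100 popcount=3 -> skip
r=85=1010101 popcount=4 -> KEEP
r=86=1010110 popcount=4 -> KEEP
r=87=1010111 popcount=5 -> skip
r=88=1011000 popcount=3 -> skip
r=89=1011001 popcount=4 -> KEEP
r=90=1011010 popcount=4 -> KEEP
r=91=1011011 popcount=5 -> skip
r=92=1011100 popcount=4 -> KEEP
r=93=1011101 popcount=5 -> skip
r=94=1011110 popcount=5 -> skip
r=95=1011111 popcount=6 -> skip
r=96=1100000 popcount=2 -> skip
r=97=1100001 popcount=3 -> skip
r=98=1100010 popcount=3 -> skip
Kept rows: 43 45 46 51 53 54 57 58 60 71 75 77 78 83 85 86 89 90 92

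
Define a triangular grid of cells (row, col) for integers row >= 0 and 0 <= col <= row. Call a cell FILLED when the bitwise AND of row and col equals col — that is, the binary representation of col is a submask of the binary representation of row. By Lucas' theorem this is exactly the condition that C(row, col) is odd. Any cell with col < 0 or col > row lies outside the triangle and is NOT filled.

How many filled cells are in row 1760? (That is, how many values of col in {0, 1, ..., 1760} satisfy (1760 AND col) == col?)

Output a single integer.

Answer: 32

Derivation:
1760 in binary = 11011100000
popcount(1760) = number of 1-bits in 11011100000 = 5
A col c satisfies (1760 AND c) == c iff every set bit of c is also set in 1760; each of the 5 set bits of 1760 can independently be on or off in c.
count = 2^5 = 32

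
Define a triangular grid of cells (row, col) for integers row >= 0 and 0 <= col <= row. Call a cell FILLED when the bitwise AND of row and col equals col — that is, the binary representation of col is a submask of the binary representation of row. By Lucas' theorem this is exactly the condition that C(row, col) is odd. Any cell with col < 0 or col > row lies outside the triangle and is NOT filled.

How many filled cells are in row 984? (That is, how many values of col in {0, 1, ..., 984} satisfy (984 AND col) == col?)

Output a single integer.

984 in binary = 1111011000
popcount(984) = number of 1-bits in 1111011000 = 6
A col c satisfies (984 AND c) == c iff every set bit of c is also set in 984; each of the 6 set bits of 984 can independently be on or off in c.
count = 2^6 = 64

Answer: 64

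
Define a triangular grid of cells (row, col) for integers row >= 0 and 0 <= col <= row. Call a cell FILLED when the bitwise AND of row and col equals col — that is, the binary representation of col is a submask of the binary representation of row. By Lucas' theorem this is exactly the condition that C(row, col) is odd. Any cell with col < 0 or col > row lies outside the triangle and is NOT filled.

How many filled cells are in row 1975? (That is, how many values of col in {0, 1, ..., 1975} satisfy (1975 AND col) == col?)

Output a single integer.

Answer: 512

Derivation:
1975 in binary = 11110110111
popcount(1975) = number of 1-bits in 11110110111 = 9
A col c satisfies (1975 AND c) == c iff every set bit of c is also set in 1975; each of the 9 set bits of 1975 can independently be on or off in c.
count = 2^9 = 512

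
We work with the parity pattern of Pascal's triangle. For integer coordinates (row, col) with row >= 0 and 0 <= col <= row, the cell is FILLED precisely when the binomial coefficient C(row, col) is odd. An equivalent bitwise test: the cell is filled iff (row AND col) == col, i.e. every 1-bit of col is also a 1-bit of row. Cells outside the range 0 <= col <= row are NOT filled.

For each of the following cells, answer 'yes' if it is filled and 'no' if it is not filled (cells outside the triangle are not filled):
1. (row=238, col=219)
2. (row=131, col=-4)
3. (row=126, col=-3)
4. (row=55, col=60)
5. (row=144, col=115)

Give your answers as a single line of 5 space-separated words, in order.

Answer: no no no no no

Derivation:
(238,219): row=0b11101110, col=0b11011011, row AND col = 0b11001010 = 202; 202 != 219 -> empty
(131,-4): col outside [0, 131] -> not filled
(126,-3): col outside [0, 126] -> not filled
(55,60): col outside [0, 55] -> not filled
(144,115): row=0b10010000, col=0b1110011, row AND col = 0b10000 = 16; 16 != 115 -> empty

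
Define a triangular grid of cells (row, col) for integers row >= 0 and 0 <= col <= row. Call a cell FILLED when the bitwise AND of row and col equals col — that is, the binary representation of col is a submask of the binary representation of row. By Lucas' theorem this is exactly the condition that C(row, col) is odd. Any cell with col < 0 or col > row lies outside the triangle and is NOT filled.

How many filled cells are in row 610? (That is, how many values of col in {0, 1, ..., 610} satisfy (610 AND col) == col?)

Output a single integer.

610 in binary = 1001100010
popcount(610) = number of 1-bits in 1001100010 = 4
A col c satisfies (610 AND c) == c iff every set bit of c is also set in 610; each of the 4 set bits of 610 can independently be on or off in c.
count = 2^4 = 16

Answer: 16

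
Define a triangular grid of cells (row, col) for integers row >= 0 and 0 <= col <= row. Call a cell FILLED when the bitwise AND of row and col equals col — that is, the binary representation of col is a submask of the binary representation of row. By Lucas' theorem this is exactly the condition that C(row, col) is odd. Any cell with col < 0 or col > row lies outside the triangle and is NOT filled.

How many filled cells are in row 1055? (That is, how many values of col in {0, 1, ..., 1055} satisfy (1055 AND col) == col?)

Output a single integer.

Answer: 64

Derivation:
1055 in binary = 10000011111
popcount(1055) = number of 1-bits in 10000011111 = 6
A col c satisfies (1055 AND c) == c iff every set bit of c is also set in 1055; each of the 6 set bits of 1055 can independently be on or off in c.
count = 2^6 = 64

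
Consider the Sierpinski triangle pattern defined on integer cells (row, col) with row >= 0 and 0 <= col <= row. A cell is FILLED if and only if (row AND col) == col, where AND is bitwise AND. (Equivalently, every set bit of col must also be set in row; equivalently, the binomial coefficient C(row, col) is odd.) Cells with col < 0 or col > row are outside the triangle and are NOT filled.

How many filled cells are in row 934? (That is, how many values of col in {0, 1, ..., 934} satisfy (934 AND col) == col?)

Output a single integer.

934 in binary = 1110100110
popcount(934) = number of 1-bits in 1110100110 = 6
A col c satisfies (934 AND c) == c iff every set bit of c is also set in 934; each of the 6 set bits of 934 can independently be on or off in c.
count = 2^6 = 64

Answer: 64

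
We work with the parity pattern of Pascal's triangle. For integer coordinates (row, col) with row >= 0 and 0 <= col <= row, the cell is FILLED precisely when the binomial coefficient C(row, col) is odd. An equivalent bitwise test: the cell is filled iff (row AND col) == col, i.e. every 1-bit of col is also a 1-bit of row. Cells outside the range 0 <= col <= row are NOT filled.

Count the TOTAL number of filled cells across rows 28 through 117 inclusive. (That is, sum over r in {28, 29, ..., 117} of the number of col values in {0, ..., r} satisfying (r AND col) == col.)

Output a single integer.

Answer: 1488

Derivation:
r28=11100 pc3: +8 =8
r29=11101 pc4: +16 =24
r30=11110 pc4: +16 =40
r31=11111 pc5: +32 =72
r32=100000 pc1: +2 =74
r33=100001 pc2: +4 =78
r34=100010 pc2: +4 =82
r35=100011 pc3: +8 =90
r36=100100 pc2: +4 =94
r37=100101 pc3: +8 =102
r38=100110 pc3: +8 =110
r39=100111 pc4: +16 =126
r40=101000 pc2: +4 =130
r41=101001 pc3: +8 =138
r42=101010 pc3: +8 =146
r43=101011 pc4: +16 =162
r44=101100 pc3: +8 =170
r45=101101 pc4: +16 =186
r46=101110 pc4: +16 =202
r47=101111 pc5: +32 =234
r48=110000 pc2: +4 =238
r49=110001 pc3: +8 =246
r50=110010 pc3: +8 =254
r51=110011 pc4: +16 =270
r52=110100 pc3: +8 =278
r53=110101 pc4: +16 =294
r54=110110 pc4: +16 =310
r55=110111 pc5: +32 =342
r56=111000 pc3: +8 =350
r57=111001 pc4: +16 =366
r58=111010 pc4: +16 =382
r59=111011 pc5: +32 =414
r60=111100 pc4: +16 =430
r61=111101 pc5: +32 =462
r62=111110 pc5: +32 =494
r63=111111 pc6: +64 =558
r64=1000000 pc1: +2 =560
r65=1000001 pc2: +4 =564
r66=1000010 pc2: +4 =568
r67=1000011 pc3: +8 =576
r68=1000100 pc2: +4 =580
r69=1000101 pc3: +8 =588
r70=1000110 pc3: +8 =596
r71=1000111 pc4: +16 =612
r72=1001000 pc2: +4 =616
r73=1001001 pc3: +8 =624
r74=1001010 pc3: +8 =632
r75=1001011 pc4: +16 =648
r76=1001100 pc3: +8 =656
r77=1001101 pc4: +16 =672
r78=1001110 pc4: +16 =688
r79=1001111 pc5: +32 =720
r80=1010000 pc2: +4 =724
r81=1010001 pc3: +8 =732
r82=1010010 pc3: +8 =740
r83=1010011 pc4: +16 =756
r84=1010100 pc3: +8 =764
r85=1010101 pc4: +16 =780
r86=1010110 pc4: +16 =796
r87=1010111 pc5: +32 =828
r88=1011000 pc3: +8 =836
r89=1011001 pc4: +16 =852
r90=1011010 pc4: +16 =868
r91=1011011 pc5: +32 =900
r92=1011100 pc4: +16 =916
r93=1011101 pc5: +32 =948
r94=1011110 pc5: +32 =980
r95=1011111 pc6: +64 =1044
r96=1100000 pc2: +4 =1048
r97=1100001 pc3: +8 =1056
r98=1100010 pc3: +8 =1064
r99=1100011 pc4: +16 =1080
r100=1100100 pc3: +8 =1088
r101=1100101 pc4: +16 =1104
r102=1100110 pc4: +16 =1120
r103=1100111 pc5: +32 =1152
r104=1101000 pc3: +8 =1160
r105=1101001 pc4: +16 =1176
r106=1101010 pc4: +16 =1192
r107=1101011 pc5: +32 =1224
r108=1101100 pc4: +16 =1240
r109=1101101 pc5: +32 =1272
r110=1101110 pc5: +32 =1304
r111=1101111 pc6: +64 =1368
r112=1110000 pc3: +8 =1376
r113=1110001 pc4: +16 =1392
r114=1110010 pc4: +16 =1408
r115=1110011 pc5: +32 =1440
r116=1110100 pc4: +16 =1456
r117=1110101 pc5: +32 =1488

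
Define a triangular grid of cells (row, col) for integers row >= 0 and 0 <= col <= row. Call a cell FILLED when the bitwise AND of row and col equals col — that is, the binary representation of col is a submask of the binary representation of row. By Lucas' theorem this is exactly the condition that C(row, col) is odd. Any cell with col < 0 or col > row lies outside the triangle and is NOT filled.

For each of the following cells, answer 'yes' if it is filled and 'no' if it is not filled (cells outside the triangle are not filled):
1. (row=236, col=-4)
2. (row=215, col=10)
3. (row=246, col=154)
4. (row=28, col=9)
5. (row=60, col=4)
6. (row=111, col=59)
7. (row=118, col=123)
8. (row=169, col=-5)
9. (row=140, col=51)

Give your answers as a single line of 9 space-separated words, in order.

(236,-4): col outside [0, 236] -> not filled
(215,10): row=0b11010111, col=0b1010, row AND col = 0b10 = 2; 2 != 10 -> empty
(246,154): row=0b11110110, col=0b10011010, row AND col = 0b10010010 = 146; 146 != 154 -> empty
(28,9): row=0b11100, col=0b1001, row AND col = 0b1000 = 8; 8 != 9 -> empty
(60,4): row=0b111100, col=0b100, row AND col = 0b100 = 4; 4 == 4 -> filled
(111,59): row=0b1101111, col=0b111011, row AND col = 0b101011 = 43; 43 != 59 -> empty
(118,123): col outside [0, 118] -> not filled
(169,-5): col outside [0, 169] -> not filled
(140,51): row=0b10001100, col=0b110011, row AND col = 0b0 = 0; 0 != 51 -> empty

Answer: no no no no yes no no no no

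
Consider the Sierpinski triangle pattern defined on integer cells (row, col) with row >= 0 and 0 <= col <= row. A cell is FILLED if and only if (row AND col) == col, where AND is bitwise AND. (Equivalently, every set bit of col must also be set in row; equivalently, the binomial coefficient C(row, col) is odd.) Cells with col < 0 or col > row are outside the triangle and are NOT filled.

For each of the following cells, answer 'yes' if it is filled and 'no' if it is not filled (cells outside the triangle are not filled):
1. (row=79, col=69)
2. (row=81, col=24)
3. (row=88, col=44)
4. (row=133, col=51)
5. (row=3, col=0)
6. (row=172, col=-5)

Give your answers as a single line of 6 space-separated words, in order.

(79,69): row=0b1001111, col=0b1000101, row AND col = 0b1000101 = 69; 69 == 69 -> filled
(81,24): row=0b1010001, col=0b11000, row AND col = 0b10000 = 16; 16 != 24 -> empty
(88,44): row=0b1011000, col=0b101100, row AND col = 0b1000 = 8; 8 != 44 -> empty
(133,51): row=0b10000101, col=0b110011, row AND col = 0b1 = 1; 1 != 51 -> empty
(3,0): row=0b11, col=0b0, row AND col = 0b0 = 0; 0 == 0 -> filled
(172,-5): col outside [0, 172] -> not filled

Answer: yes no no no yes no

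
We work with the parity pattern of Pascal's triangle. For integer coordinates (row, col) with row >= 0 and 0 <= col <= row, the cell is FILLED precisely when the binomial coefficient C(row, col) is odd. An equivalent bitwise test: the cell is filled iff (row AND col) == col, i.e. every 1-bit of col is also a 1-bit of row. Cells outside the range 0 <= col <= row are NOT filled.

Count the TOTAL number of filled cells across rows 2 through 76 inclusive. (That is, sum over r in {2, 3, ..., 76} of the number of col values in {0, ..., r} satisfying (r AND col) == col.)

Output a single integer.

r2=10 pc1: +2 =2
r3=11 pc2: +4 =6
r4=100 pc1: +2 =8
r5=101 pc2: +4 =12
r6=110 pc2: +4 =16
r7=111 pc3: +8 =24
r8=1000 pc1: +2 =26
r9=1001 pc2: +4 =30
r10=1010 pc2: +4 =34
r11=1011 pc3: +8 =42
r12=1100 pc2: +4 =46
r13=1101 pc3: +8 =54
r14=1110 pc3: +8 =62
r15=1111 pc4: +16 =78
r16=10000 pc1: +2 =80
r17=10001 pc2: +4 =84
r18=10010 pc2: +4 =88
r19=10011 pc3: +8 =96
r20=10100 pc2: +4 =100
r21=10101 pc3: +8 =108
r22=10110 pc3: +8 =116
r23=10111 pc4: +16 =132
r24=11000 pc2: +4 =136
r25=11001 pc3: +8 =144
r26=11010 pc3: +8 =152
r27=11011 pc4: +16 =168
r28=11100 pc3: +8 =176
r29=11101 pc4: +16 =192
r30=11110 pc4: +16 =208
r31=11111 pc5: +32 =240
r32=100000 pc1: +2 =242
r33=100001 pc2: +4 =246
r34=100010 pc2: +4 =250
r35=100011 pc3: +8 =258
r36=100100 pc2: +4 =262
r37=100101 pc3: +8 =270
r38=100110 pc3: +8 =278
r39=100111 pc4: +16 =294
r40=101000 pc2: +4 =298
r41=101001 pc3: +8 =306
r42=101010 pc3: +8 =314
r43=101011 pc4: +16 =330
r44=101100 pc3: +8 =338
r45=101101 pc4: +16 =354
r46=101110 pc4: +16 =370
r47=101111 pc5: +32 =402
r48=110000 pc2: +4 =406
r49=110001 pc3: +8 =414
r50=110010 pc3: +8 =422
r51=110011 pc4: +16 =438
r52=110100 pc3: +8 =446
r53=110101 pc4: +16 =462
r54=110110 pc4: +16 =478
r55=110111 pc5: +32 =510
r56=111000 pc3: +8 =518
r57=111001 pc4: +16 =534
r58=111010 pc4: +16 =550
r59=111011 pc5: +32 =582
r60=111100 pc4: +16 =598
r61=111101 pc5: +32 =630
r62=111110 pc5: +32 =662
r63=111111 pc6: +64 =726
r64=1000000 pc1: +2 =728
r65=1000001 pc2: +4 =732
r66=1000010 pc2: +4 =736
r67=1000011 pc3: +8 =744
r68=1000100 pc2: +4 =748
r69=1000101 pc3: +8 =756
r70=1000110 pc3: +8 =764
r71=1000111 pc4: +16 =780
r72=1001000 pc2: +4 =784
r73=1001001 pc3: +8 =792
r74=1001010 pc3: +8 =800
r75=1001011 pc4: +16 =816
r76=1001100 pc3: +8 =824

Answer: 824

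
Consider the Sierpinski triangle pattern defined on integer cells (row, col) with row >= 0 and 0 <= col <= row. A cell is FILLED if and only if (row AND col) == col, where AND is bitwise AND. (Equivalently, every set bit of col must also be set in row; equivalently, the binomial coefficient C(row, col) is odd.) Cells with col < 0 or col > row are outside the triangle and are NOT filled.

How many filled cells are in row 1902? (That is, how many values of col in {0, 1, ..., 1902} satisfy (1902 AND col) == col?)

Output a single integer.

1902 in binary = 11101101110
popcount(1902) = number of 1-bits in 11101101110 = 8
A col c satisfies (1902 AND c) == c iff every set bit of c is also set in 1902; each of the 8 set bits of 1902 can independently be on or off in c.
count = 2^8 = 256

Answer: 256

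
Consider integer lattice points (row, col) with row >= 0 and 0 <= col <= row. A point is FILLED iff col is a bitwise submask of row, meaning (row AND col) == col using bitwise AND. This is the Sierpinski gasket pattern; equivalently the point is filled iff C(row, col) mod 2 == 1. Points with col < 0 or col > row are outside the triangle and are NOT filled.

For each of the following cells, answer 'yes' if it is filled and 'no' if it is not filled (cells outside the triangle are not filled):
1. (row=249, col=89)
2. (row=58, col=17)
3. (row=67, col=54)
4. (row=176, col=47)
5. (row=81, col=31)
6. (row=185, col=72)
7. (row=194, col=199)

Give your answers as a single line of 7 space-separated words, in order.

Answer: yes no no no no no no

Derivation:
(249,89): row=0b11111001, col=0b1011001, row AND col = 0b1011001 = 89; 89 == 89 -> filled
(58,17): row=0b111010, col=0b10001, row AND col = 0b10000 = 16; 16 != 17 -> empty
(67,54): row=0b1000011, col=0b110110, row AND col = 0b10 = 2; 2 != 54 -> empty
(176,47): row=0b10110000, col=0b101111, row AND col = 0b100000 = 32; 32 != 47 -> empty
(81,31): row=0b1010001, col=0b11111, row AND col = 0b10001 = 17; 17 != 31 -> empty
(185,72): row=0b10111001, col=0b1001000, row AND col = 0b1000 = 8; 8 != 72 -> empty
(194,199): col outside [0, 194] -> not filled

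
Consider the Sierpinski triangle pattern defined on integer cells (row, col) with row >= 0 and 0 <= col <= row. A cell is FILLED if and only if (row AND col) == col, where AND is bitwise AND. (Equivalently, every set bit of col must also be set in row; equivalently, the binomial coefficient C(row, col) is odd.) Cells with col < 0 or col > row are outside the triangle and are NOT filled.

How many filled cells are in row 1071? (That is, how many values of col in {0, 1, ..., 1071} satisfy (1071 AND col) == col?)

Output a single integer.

Answer: 64

Derivation:
1071 in binary = 10000101111
popcount(1071) = number of 1-bits in 10000101111 = 6
A col c satisfies (1071 AND c) == c iff every set bit of c is also set in 1071; each of the 6 set bits of 1071 can independently be on or off in c.
count = 2^6 = 64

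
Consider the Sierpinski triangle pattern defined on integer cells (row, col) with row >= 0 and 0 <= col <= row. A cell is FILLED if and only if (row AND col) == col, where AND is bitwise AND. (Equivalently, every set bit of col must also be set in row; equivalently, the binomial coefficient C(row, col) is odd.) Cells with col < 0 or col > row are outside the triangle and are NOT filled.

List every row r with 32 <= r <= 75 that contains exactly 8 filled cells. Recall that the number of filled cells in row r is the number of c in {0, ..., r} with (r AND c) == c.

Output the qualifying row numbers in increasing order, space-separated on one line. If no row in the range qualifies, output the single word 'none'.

Row r has 2^popcount(r) filled cells, so we need popcount(r) = log2(8) = 3.
Scan r = 32..75 and keep those with exactly 3 one-bits:
r=32=100000 popcount=1 -> skip
r=33=100001 popcount=2 -> skip
r=34=100010 popcount=2 -> skip
r=35=100011 popcount=3 -> KEEP
r=36=100100 popcount=2 -> skip
r=37=100101 popcount=3 -> KEEP
r=38=100110 popcount=3 -> KEEP
r=39=100111 popcount=4 -> skip
r=40=101000 popcount=2 -> skip
r=41=101001 popcount=3 -> KEEP
r=42=101010 popcount=3 -> KEEP
r=43=101011 popcount=4 -> skip
r=44=101100 popcount=3 -> KEEP
r=45=101101 popcount=4 -> skip
r=46=101110 popcount=4 -> skip
r=47=101111 popcount=5 -> skip
r=48=110000 popcount=2 -> skip
r=49=110001 popcount=3 -> KEEP
r=50=110010 popcount=3 -> KEEP
r=51=110011 popcount=4 -> skip
r=52=110100 popcount=3 -> KEEP
r=53=110101 popcount=4 -> skip
r=54=110110 popcount=4 -> skip
r=55=110111 popcount=5 -> skip
r=56=111000 popcount=3 -> KEEP
r=57=111001 popcount=4 -> skip
r=58=111010 popcount=4 -> skip
r=59=111011 popcount=5 -> skip
r=60=111100 popcount=4 -> skip
r=61=111101 popcount=5 -> skip
r=62=111110 popcount=5 -> skip
r=63=111111 popcount=6 -> skip
r=64=1000000 popcount=1 -> skip
r=65=1000001 popcount=2 -> skip
r=66=1000010 popcount=2 -> skip
r=67=1000011 popcount=3 -> KEEP
r=68=1000100 popcount=2 -> skip
r=69=1000101 popcount=3 -> KEEP
r=70=1000110 popcount=3 -> KEEP
r=71=1000111 popcount=4 -> skip
r=72=1001000 popcount=2 -> skip
r=73=1001001 popcount=3 -> KEEP
r=74=1001010 popcount=3 -> KEEP
r=75=1001011 popcount=4 -> skip
Kept rows: 35 37 38 41 42 44 49 50 52 56 67 69 70 73 74

Answer: 35 37 38 41 42 44 49 50 52 56 67 69 70 73 74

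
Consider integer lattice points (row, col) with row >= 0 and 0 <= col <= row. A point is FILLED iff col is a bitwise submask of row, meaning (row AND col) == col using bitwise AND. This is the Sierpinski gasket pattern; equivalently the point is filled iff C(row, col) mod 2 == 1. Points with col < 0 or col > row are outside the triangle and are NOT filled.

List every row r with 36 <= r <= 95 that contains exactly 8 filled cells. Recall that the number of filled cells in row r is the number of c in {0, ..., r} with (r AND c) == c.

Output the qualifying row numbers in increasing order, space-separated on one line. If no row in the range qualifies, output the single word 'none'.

Row r has 2^popcount(r) filled cells, so we need popcount(r) = log2(8) = 3.
Scan r = 36..95 and keep those with exactly 3 one-bits:
r=36=100100 popcount=2 -> skip
r=37=100101 popcount=3 -> KEEP
r=38=100110 popcount=3 -> KEEP
r=39=100111 popcount=4 -> skip
r=40=101000 popcount=2 -> skip
r=41=101001 popcount=3 -> KEEP
r=42=101010 popcount=3 -> KEEP
r=43=101011 popcount=4 -> skip
r=44=101100 popcount=3 -> KEEP
r=45=101101 popcount=4 -> skip
r=46=101110 popcount=4 -> skip
r=47=101111 popcount=5 -> skip
r=48=110000 popcount=2 -> skip
r=49=110001 popcount=3 -> KEEP
r=50=110010 popcount=3 -> KEEP
r=51=110011 popcount=4 -> skip
r=52=110100 popcount=3 -> KEEP
r=53=110101 popcount=4 -> skip
r=54=110110 popcount=4 -> skip
r=55=110111 popcount=5 -> skip
r=56=111000 popcount=3 -> KEEP
r=57=111001 popcount=4 -> skip
r=58=111010 popcount=4 -> skip
r=59=111011 popcount=5 -> skip
r=60=111100 popcount=4 -> skip
r=61=111101 popcount=5 -> skip
r=62=111110 popcount=5 -> skip
r=63=111111 popcount=6 -> skip
r=64=1000000 popcount=1 -> skip
r=65=1000001 popcount=2 -> skip
r=66=1000010 popcount=2 -> skip
r=67=1000011 popcount=3 -> KEEP
r=68=1000100 popcount=2 -> skip
r=69=1000101 popcount=3 -> KEEP
r=70=1000110 popcount=3 -> KEEP
r=71=1000111 popcount=4 -> skip
r=72=1001000 popcount=2 -> skip
r=73=1001001 popcount=3 -> KEEP
r=74=1001010 popcount=3 -> KEEP
r=75=1001011 popcount=4 -> skip
r=76=1001100 popcount=3 -> KEEP
r=77=1001101 popcount=4 -> skip
r=78=1001110 popcount=4 -> skip
r=79=1001111 popcount=5 -> skip
r=80=1010000 popcount=2 -> skip
r=81=1010001 popcount=3 -> KEEP
r=82=1010010 popcount=3 -> KEEP
r=83=1010011 popcount=4 -> skip
r=84=1010100 popcount=3 -> KEEP
r=85=1010101 popcount=4 -> skip
r=86=1010110 popcount=4 -> skip
r=87=1010111 popcount=5 -> skip
r=88=1011000 popcount=3 -> KEEP
r=89=1011001 popcount=4 -> skip
r=90=1011010 popcount=4 -> skip
r=91=1011011 popcount=5 -> skip
r=92=1011100 popcount=4 -> skip
r=93=1011101 popcount=5 -> skip
r=94=1011110 popcount=5 -> skip
r=95=1011111 popcount=6 -> skip
Kept rows: 37 38 41 42 44 49 50 52 56 67 69 70 73 74 76 81 82 84 88

Answer: 37 38 41 42 44 49 50 52 56 67 69 70 73 74 76 81 82 84 88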